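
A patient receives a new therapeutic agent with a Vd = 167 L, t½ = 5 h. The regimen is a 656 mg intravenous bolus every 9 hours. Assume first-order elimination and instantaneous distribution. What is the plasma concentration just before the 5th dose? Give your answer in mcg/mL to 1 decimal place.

f = (1/2)^(τ/t½) = (1/2)^(9/5) ≈ 0.2872.
C₀ = D/Vd = 656/167 ≈ 3.928 mcg/mL.
Before the 5th dose, 4 doses have been given. Superposition: Cmin = C₀·(f + f² + … + f^4).
≈ 3.928 × (0.2872 + 0.0825 + 0.0237 + 0.0068) ≈ 3.928 × 0.4002 ≈ 1.572 mcg/mL.

1.6 mcg/mL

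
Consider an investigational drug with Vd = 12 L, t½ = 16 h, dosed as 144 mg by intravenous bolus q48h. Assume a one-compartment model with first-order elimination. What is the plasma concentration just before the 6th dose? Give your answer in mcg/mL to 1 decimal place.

1.7 mcg/mL

f = (1/2)^(τ/t½) = (1/2)^(48/16) ≈ 0.1250.
C₀ = D/Vd = 144/12 ≈ 12.000 mcg/mL.
Before the 6th dose, 5 doses have been given. Superposition: Cmin = C₀·(f + f² + … + f^5).
≈ 12.000 × (0.1250 + 0.0156 + 0.0020 + 0.0002 + 0.0000) ≈ 12.000 × 0.1428 ≈ 1.714 mcg/mL.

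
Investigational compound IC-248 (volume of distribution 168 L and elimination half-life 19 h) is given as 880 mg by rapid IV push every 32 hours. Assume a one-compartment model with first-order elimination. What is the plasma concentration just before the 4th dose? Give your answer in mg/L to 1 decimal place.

2.3 mg/L

f = (1/2)^(τ/t½) = (1/2)^(32/19) ≈ 0.3112.
C₀ = D/Vd = 880/168 ≈ 5.238 mg/L.
Before the 4th dose, 3 doses have been given. Superposition: Cmin = C₀·(f + f² + … + f^3).
≈ 5.238 × (0.3112 + 0.0968 + 0.0301) ≈ 5.238 × 0.4381 ≈ 2.295 mg/L.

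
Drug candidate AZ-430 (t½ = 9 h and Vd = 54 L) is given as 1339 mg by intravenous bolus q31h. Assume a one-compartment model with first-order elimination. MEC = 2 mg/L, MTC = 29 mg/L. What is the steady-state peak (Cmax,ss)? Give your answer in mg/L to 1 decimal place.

k = ln2/t½ = ln2/9 ≈ 0.077016 h⁻¹; fraction remaining f = e^(−kτ) = e^(−0.077016×31) ≈ 0.0919.
Accumulation ratio R = 1/(1 − f) ≈ 1/0.9081 ≈ 1.1012.
Each bolus raises the concentration by D/Vd = 1339/54 ≈ 24.796 mg/L.
Steady-state peak Cmax,ss = C₀·R ≈ 24.796 × 1.1012 ≈ 27.305 mg/L.
Peak 27.3 mg/L vs MTC 29 mg/L: below toxic threshold.

27.3 mg/L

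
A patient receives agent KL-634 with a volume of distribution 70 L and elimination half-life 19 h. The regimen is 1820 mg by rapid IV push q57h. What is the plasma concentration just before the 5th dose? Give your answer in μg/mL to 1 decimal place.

f = (1/2)^(τ/t½) = (1/2)^(57/19) ≈ 0.1250.
C₀ = D/Vd = 1820/70 ≈ 26.000 μg/mL.
Before the 5th dose, 4 doses have been given. Superposition: Cmin = C₀·(f + f² + … + f^4).
≈ 26.000 × (0.1250 + 0.0156 + 0.0020 + 0.0002) ≈ 26.000 × 0.1428 ≈ 3.713 μg/mL.

3.7 μg/mL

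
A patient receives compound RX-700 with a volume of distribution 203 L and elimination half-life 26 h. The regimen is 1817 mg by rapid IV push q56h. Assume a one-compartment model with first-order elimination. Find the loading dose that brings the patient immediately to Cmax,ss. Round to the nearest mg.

2344 mg

f = (1/2)^(56/26) ≈ 0.224713; accumulation ratio R = 1/(1−f) ≈ 1.28984.
Loading dose to hit Cmax,ss on first dose: D_load = D_maint·R ≈ 1817 × 1.28984 ≈ 2343.64 mg.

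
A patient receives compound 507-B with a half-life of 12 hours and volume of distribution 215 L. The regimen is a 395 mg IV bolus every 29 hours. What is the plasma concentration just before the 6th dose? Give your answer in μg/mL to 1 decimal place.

0.4 μg/mL

f = (1/2)^(τ/t½) = (1/2)^(29/12) ≈ 0.1873.
C₀ = D/Vd = 395/215 ≈ 1.837 μg/mL.
Before the 6th dose, 5 doses have been given. Superposition: Cmin = C₀·(f + f² + … + f^5).
≈ 1.837 × (0.1873 + 0.0351 + 0.0066 + 0.0012 + 0.0002) ≈ 1.837 × 0.2304 ≈ 0.423 μg/mL.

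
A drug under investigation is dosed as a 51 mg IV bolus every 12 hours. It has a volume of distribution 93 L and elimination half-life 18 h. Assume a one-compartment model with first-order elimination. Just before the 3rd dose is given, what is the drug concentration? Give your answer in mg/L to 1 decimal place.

f = (1/2)^(τ/t½) = (1/2)^(12/18) ≈ 0.6300.
C₀ = D/Vd = 51/93 ≈ 0.548 mg/L.
Before the 3rd dose, 2 doses have been given. Superposition: Cmin = C₀·(f + f²).
≈ 0.548 × (0.6300 + 0.3969) ≈ 0.548 × 1.0269 ≈ 0.563 mg/L.

0.6 mg/L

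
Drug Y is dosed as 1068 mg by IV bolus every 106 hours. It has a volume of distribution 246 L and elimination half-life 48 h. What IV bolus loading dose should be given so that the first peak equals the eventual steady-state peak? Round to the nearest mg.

f = (1/2)^(106/48) ≈ 0.216384; accumulation ratio R = 1/(1−f) ≈ 1.27614.
Loading dose to hit Cmax,ss on first dose: D_load = D_maint·R ≈ 1068 × 1.27614 ≈ 1362.92 mg.

1363 mg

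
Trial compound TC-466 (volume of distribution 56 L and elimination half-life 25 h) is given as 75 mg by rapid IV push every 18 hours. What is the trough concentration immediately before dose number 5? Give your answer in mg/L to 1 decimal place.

1.8 mg/L

f = (1/2)^(τ/t½) = (1/2)^(18/25) ≈ 0.6071.
C₀ = D/Vd = 75/56 ≈ 1.339 mg/L.
Before the 5th dose, 4 doses have been given. Superposition: Cmin = C₀·(f + f² + … + f^4).
≈ 1.339 × (0.6071 + 0.3686 + 0.2238 + 0.1358) ≈ 1.339 × 1.3353 ≈ 1.788 mg/L.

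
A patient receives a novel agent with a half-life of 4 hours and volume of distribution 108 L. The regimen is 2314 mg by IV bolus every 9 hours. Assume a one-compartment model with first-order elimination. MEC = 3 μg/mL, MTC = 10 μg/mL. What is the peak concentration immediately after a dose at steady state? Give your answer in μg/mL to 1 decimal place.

τ/t½ = 9/4 ≈ 2.25, so fraction remaining f = (1/2)^(9/4) ≈ 0.2102.
Accumulation ratio R = 1/(1 − f) ≈ 1/0.7898 ≈ 1.2661.
Each bolus raises the concentration by D/Vd = 2314/108 ≈ 21.426 μg/mL.
Cmax,ss = C₀/(1 − f) ≈ 21.426/0.7898 ≈ 27.128 μg/mL.
Peak 27.1 μg/mL vs MTC 10 μg/mL: exceeds toxic threshold.

27.1 μg/mL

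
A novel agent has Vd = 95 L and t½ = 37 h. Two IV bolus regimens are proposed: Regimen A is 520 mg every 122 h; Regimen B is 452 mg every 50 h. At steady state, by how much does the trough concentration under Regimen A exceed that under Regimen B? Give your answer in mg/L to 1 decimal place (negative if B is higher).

Regimen A: f = (1/2)^(122/37) ≈ 0.1017; Cmin,ss = (520/95)·f/(1−f) ≈ 0.620 mg/L.
Regimen B: f = (1/2)^(50/37) ≈ 0.3919; Cmin,ss = (452/95)·f/(1−f) ≈ 3.066 mg/L.
Difference ≈ 0.620 − 3.066 ≈ -2.446 mg/L.

-2.4 mg/L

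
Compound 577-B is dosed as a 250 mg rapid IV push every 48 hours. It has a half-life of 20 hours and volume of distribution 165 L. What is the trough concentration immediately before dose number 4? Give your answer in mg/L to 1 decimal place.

0.4 mg/L

f = (1/2)^(τ/t½) = (1/2)^(48/20) ≈ 0.1895.
C₀ = D/Vd = 250/165 ≈ 1.515 mg/L.
Before the 4th dose, 3 doses have been given. Superposition: Cmin = C₀·(f + f² + … + f^3).
≈ 1.515 × (0.1895 + 0.0359 + 0.0068) ≈ 1.515 × 0.2322 ≈ 0.352 mg/L.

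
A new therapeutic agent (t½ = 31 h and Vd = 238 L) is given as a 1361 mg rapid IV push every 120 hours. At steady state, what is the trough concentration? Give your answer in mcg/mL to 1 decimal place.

τ/t½ = 120/31 ≈ 3.871, so fraction remaining f = (1/2)^(120/31) ≈ 0.0683.
At steady state, accumulation factor R = 1/(1 − e^(−kτ)) ≈ 1.0733.
Single-dose peak C₀ = D/Vd = 1361/238 ≈ 5.718 mcg/mL.
Steady-state peak Cmax,ss = C₀·R ≈ 5.718 × 1.0733 ≈ 6.137 mcg/mL.
One interval later, Cmin,ss = Cmax,ss·e^(−kτ) ≈ 6.137 × 0.0683 ≈ 0.419 mcg/mL.

0.4 mcg/mL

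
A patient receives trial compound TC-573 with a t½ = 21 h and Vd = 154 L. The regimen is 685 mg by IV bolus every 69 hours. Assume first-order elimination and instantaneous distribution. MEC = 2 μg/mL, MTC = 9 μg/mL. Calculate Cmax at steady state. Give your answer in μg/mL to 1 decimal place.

5.0 μg/mL

τ/t½ = 69/21 ≈ 3.2857, so fraction remaining f = (1/2)^(69/21) ≈ 0.1025.
At steady state, accumulation factor R = 1/(1 − e^(−kτ)) ≈ 1.1142.
Each bolus raises the concentration by D/Vd = 685/154 ≈ 4.448 μg/mL.
Steady-state peak Cmax,ss = C₀·R ≈ 4.448 × 1.1142 ≈ 4.956 μg/mL.
Peak 5.0 μg/mL vs MTC 9 μg/mL: below toxic threshold.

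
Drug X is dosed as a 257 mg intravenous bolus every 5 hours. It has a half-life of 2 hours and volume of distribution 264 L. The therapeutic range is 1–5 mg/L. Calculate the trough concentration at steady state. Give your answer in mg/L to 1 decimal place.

0.2 mg/L

Over one 5-h interval, 5/2 ≈ 2.5 half-lives elapse, leaving f ≈ 0.1768 of each dose.
Each bolus raises the concentration by D/Vd = 257/264 ≈ 0.973 mg/L.
Steady-state trough Cmin,ss = C₀·f/(1−f) ≈ 0.973 × 0.1768/0.8232 ≈ 0.209 mg/L.
Trough 0.2 mg/L vs MEC 1 mg/L: subtherapeutic.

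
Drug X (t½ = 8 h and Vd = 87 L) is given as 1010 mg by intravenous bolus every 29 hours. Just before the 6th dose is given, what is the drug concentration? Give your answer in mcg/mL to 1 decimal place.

f = (1/2)^(τ/t½) = (1/2)^(29/8) ≈ 0.0811.
C₀ = D/Vd = 1010/87 ≈ 11.609 mcg/mL.
Before the 6th dose, 5 doses have been given. Superposition: Cmin = C₀·(f + f² + … + f^5).
≈ 11.609 × (0.0811 + 0.0066 + 0.0005 + 0.0000 + 0.0000) ≈ 11.609 × 0.0882 ≈ 1.024 mcg/mL.

1.0 mcg/mL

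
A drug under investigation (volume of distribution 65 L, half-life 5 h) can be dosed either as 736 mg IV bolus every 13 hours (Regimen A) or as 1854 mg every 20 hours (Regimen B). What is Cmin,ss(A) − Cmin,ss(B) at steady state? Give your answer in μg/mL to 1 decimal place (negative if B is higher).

Regimen A: f = (1/2)^(13/5) ≈ 0.1649; Cmin,ss = (736/65)·f/(1−f) ≈ 2.236 μg/mL.
Regimen B: f = (1/2)^(20/5) ≈ 0.0625; Cmin,ss = (1854/65)·f/(1−f) ≈ 1.902 μg/mL.
Difference ≈ 2.236 − 1.902 ≈ 0.334 μg/mL.

0.3 μg/mL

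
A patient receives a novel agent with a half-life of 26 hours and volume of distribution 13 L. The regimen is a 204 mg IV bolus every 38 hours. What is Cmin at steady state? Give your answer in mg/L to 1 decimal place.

τ/t½ = 38/26 ≈ 1.4615, so fraction remaining f = (1/2)^(38/26) ≈ 0.3631.
Single-dose peak C₀ = D/Vd = 204/13 ≈ 15.692 mg/L.
Steady-state trough Cmin,ss = C₀·f/(1−f) ≈ 15.692 × 0.3631/0.6369 ≈ 8.946 mg/L.

8.9 mg/L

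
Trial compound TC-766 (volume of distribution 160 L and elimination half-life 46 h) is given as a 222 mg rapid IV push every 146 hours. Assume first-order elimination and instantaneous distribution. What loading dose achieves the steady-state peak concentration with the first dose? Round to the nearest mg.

f = (1/2)^(146/46) ≈ 0.110804; accumulation ratio R = 1/(1−f) ≈ 1.12461.
Loading dose to hit Cmax,ss on first dose: D_load = D_maint·R ≈ 222 × 1.12461 ≈ 249.66 mg.

250 mg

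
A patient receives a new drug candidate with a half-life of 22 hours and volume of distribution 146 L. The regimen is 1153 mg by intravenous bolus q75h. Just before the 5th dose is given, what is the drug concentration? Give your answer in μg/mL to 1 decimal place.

f = (1/2)^(τ/t½) = (1/2)^(75/22) ≈ 0.0941.
C₀ = D/Vd = 1153/146 ≈ 7.897 μg/mL.
Before the 5th dose, 4 doses have been given. Superposition: Cmin = C₀·(f + f² + … + f^4).
≈ 7.897 × (0.0941 + 0.0089 + 0.0008 + 0.0001) ≈ 7.897 × 0.1039 ≈ 0.820 μg/mL.

0.8 μg/mL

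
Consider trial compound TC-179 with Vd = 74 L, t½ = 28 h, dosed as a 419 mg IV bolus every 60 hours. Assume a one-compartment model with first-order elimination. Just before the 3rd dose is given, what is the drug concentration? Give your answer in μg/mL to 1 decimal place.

1.6 μg/mL

f = (1/2)^(τ/t½) = (1/2)^(60/28) ≈ 0.2264.
C₀ = D/Vd = 419/74 ≈ 5.662 μg/mL.
Before the 3rd dose, 2 doses have been given. Superposition: Cmin = C₀·(f + f²).
≈ 5.662 × (0.2264 + 0.0513) ≈ 5.662 × 0.2777 ≈ 1.572 μg/mL.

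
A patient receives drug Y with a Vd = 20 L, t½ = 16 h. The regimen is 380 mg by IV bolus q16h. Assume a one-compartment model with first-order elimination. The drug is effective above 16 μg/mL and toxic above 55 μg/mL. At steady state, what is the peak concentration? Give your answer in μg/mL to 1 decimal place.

38.0 μg/mL

The dosing interval is 1 half-life, so f = 2^(−1) = 0.5.
Accumulation ratio R = 1/(1 − f) = 1/0.5 = 2/1.
Single-dose peak C₀ = D/Vd = 380/20 = 19 μg/mL.
Steady-state peak Cmax,ss = C₀·R = 19 × 2/1 ≈ 38.000 μg/mL.
Peak 38.0 μg/mL vs MTC 55 μg/mL: below toxic threshold.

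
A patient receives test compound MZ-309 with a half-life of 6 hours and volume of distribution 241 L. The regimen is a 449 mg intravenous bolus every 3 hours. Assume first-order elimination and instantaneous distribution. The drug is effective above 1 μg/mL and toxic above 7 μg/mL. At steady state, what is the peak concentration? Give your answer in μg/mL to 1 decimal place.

k = ln2/t½ = ln2/6 ≈ 0.115525 h⁻¹; fraction remaining f = e^(−kτ) = e^(−0.115525×3) ≈ 0.7071.
At steady state, accumulation factor R = 1/(1 − e^(−kτ)) ≈ 3.4141.
Each bolus raises the concentration by D/Vd = 449/241 ≈ 1.863 μg/mL.
Cmax,ss = C₀/(1 − f) ≈ 1.863/0.2929 ≈ 6.361 μg/mL.
Peak 6.4 μg/mL vs MTC 7 μg/mL: below toxic threshold.

6.4 μg/mL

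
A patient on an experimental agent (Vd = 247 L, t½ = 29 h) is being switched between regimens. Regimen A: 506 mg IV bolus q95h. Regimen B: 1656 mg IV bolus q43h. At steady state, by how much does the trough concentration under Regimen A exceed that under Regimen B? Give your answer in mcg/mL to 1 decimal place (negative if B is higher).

-3.5 mcg/mL

Regimen A: f = (1/2)^(95/29) ≈ 0.1032; Cmin,ss = (506/247)·f/(1−f) ≈ 0.236 mcg/mL.
Regimen B: f = (1/2)^(43/29) ≈ 0.3578; Cmin,ss = (1656/247)·f/(1−f) ≈ 3.735 mcg/mL.
Difference ≈ 0.236 − 3.735 ≈ -3.499 mcg/mL.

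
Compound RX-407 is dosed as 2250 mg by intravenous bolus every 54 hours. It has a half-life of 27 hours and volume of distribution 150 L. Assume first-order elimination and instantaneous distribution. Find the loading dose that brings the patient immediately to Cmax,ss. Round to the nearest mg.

3000 mg

f = (1/2)^(54/27) ≈ 0.250000; accumulation ratio R = 1/(1−f) ≈ 1.33333.
Loading dose to hit Cmax,ss on first dose: D_load = D_maint·R ≈ 2250 × 1.33333 ≈ 2999.99 mg.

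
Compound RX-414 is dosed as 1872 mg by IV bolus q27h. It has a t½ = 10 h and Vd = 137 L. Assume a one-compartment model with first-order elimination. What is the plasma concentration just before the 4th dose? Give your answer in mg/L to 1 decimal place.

f = (1/2)^(τ/t½) = (1/2)^(27/10) ≈ 0.1539.
C₀ = D/Vd = 1872/137 ≈ 13.664 mg/L.
Before the 4th dose, 3 doses have been given. Superposition: Cmin = C₀·(f + f² + … + f^3).
≈ 13.664 × (0.1539 + 0.0237 + 0.0036) ≈ 13.664 × 0.1812 ≈ 2.476 mg/L.

2.5 mg/L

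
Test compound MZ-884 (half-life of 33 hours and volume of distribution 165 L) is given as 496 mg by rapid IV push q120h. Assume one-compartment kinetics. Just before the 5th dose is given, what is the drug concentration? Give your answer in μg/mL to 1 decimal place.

0.3 μg/mL

f = (1/2)^(τ/t½) = (1/2)^(120/33) ≈ 0.0804.
C₀ = D/Vd = 496/165 ≈ 3.006 μg/mL.
Before the 5th dose, 4 doses have been given. Superposition: Cmin = C₀·(f + f² + … + f^4).
≈ 3.006 × (0.0804 + 0.0065 + 0.0005 + 0.0000) ≈ 3.006 × 0.0874 ≈ 0.263 μg/mL.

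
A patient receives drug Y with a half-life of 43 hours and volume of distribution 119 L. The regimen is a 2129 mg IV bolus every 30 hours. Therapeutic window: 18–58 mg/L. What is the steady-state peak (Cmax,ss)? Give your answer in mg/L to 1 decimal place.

k = ln2/t½ = ln2/43 ≈ 0.016120 h⁻¹; fraction remaining f = e^(−kτ) = e^(−0.016120×30) ≈ 0.6166.
At steady state, accumulation factor R = 1/(1 − e^(−kτ)) ≈ 2.6082.
Each bolus raises the concentration by D/Vd = 2129/119 ≈ 17.891 mg/L.
Steady-state peak Cmax,ss = C₀·R ≈ 17.891 × 2.6082 ≈ 46.663 mg/L.
Peak 46.7 mg/L vs MTC 58 mg/L: below toxic threshold.

46.7 mg/L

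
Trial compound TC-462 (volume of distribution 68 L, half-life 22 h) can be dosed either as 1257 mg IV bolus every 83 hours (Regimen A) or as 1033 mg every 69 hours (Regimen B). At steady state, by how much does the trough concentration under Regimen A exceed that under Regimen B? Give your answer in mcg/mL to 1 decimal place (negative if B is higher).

-0.5 mcg/mL

Regimen A: f = (1/2)^(83/22) ≈ 0.0732; Cmin,ss = (1257/68)·f/(1−f) ≈ 1.460 mcg/mL.
Regimen B: f = (1/2)^(69/22) ≈ 0.1137; Cmin,ss = (1033/68)·f/(1−f) ≈ 1.949 mcg/mL.
Difference ≈ 1.460 − 1.949 ≈ -0.489 mcg/mL.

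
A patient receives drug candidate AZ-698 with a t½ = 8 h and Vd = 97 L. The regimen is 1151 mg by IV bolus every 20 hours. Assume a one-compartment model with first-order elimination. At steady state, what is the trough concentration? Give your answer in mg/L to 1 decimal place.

2.5 mg/L

k = ln2/t½ = ln2/8 ≈ 0.086643 h⁻¹; fraction remaining f = e^(−kτ) = e^(−0.086643×20) ≈ 0.1768.
Each bolus raises the concentration by D/Vd = 1151/97 ≈ 11.866 mg/L.
Steady-state trough Cmin,ss = C₀·f/(1−f) ≈ 11.866 × 0.1768/0.8232 ≈ 2.548 mg/L.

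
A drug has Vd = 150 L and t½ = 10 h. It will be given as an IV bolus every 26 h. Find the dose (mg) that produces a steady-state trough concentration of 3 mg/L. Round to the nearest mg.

2278 mg

τ/t½ = 26/10 ≈ 2.6, so f = (1/2)^(26/10) ≈ 0.164938.
Cmin,ss = (D/Vd)·f/(1−f), so D = Cmin,ss·Vd·(1−f)/f.
D = 3 × 150 × (1−f)/f ≈ 3 × 150 × 5.06288 ≈ 2278.30 mg.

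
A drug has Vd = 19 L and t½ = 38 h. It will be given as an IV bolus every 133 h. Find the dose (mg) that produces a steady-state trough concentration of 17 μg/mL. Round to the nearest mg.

3331 mg

τ/t½ = 133/38 ≈ 3.5, so f = (1/2)^(133/38) ≈ 0.088388.
Cmin,ss = (D/Vd)·f/(1−f), so D = Cmin,ss·Vd·(1−f)/f.
D = 17 × 19 × (1−f)/f ≈ 17 × 19 × 10.31375 ≈ 3331.34 mg.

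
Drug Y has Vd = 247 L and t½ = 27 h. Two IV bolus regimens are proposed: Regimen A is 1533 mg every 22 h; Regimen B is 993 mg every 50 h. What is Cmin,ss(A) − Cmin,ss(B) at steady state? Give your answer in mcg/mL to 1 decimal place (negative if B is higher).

Regimen A: f = (1/2)^(22/27) ≈ 0.5685; Cmin,ss = (1533/247)·f/(1−f) ≈ 8.177 mcg/mL.
Regimen B: f = (1/2)^(50/27) ≈ 0.2770; Cmin,ss = (993/247)·f/(1−f) ≈ 1.540 mcg/mL.
Difference ≈ 8.177 − 1.540 ≈ 6.637 mcg/mL.

6.6 mcg/mL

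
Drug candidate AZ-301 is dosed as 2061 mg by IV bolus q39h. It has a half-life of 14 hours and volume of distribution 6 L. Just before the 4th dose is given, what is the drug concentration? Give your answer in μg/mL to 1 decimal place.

58.1 μg/mL

f = (1/2)^(τ/t½) = (1/2)^(39/14) ≈ 0.1450.
C₀ = D/Vd = 2061/6 ≈ 343.500 μg/mL.
Before the 4th dose, 3 doses have been given. Superposition: Cmin = C₀·(f + f² + … + f^3).
≈ 343.500 × (0.1450 + 0.0210 + 0.0030) ≈ 343.500 × 0.1690 ≈ 58.052 μg/mL.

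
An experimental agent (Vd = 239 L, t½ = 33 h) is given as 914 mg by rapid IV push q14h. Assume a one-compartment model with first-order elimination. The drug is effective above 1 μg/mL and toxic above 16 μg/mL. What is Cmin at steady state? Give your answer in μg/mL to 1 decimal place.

τ/t½ = 14/33 ≈ 0.42424, so fraction remaining f = (1/2)^(14/33) ≈ 0.7452.
At steady state, accumulation factor R = 1/(1 − e^(−kτ)) ≈ 3.9246.
Single-dose peak C₀ = D/Vd = 914/239 ≈ 3.824 μg/mL.
Steady-state peak Cmax,ss = C₀·R ≈ 3.824 × 3.9246 ≈ 15.008 μg/mL.
Steady-state trough Cmin,ss = Cmax,ss·f ≈ 15.008 × 0.7452 ≈ 11.184 μg/mL.
Trough 11.2 μg/mL vs MEC 1 μg/mL: adequate.

11.2 μg/mL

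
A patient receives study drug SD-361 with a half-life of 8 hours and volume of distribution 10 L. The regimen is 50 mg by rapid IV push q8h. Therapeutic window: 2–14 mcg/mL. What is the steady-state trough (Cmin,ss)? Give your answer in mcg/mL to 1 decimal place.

The dosing interval is 1 half-life, so f = 2^(−1) = 0.5.
At steady state, R = 1/(1 − 0.5) = 2/1.
Single-dose peak C₀ = D/Vd = 50/10 = 5 mcg/mL.
Steady-state peak Cmax,ss = C₀·R = 5 × 2/1 ≈ 10.000 mcg/mL.
Steady-state trough Cmin,ss = Cmax,ss·f ≈ 10.000 × 0.5 ≈ 5.000 mcg/mL.
Trough 5.0 mcg/mL vs MEC 2 mcg/mL: adequate.

5.0 mcg/mL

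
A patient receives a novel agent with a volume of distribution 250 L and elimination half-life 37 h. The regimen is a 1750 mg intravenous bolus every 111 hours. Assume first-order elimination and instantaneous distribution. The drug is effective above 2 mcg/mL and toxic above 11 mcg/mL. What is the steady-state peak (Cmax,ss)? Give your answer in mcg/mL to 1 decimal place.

τ = 111 h = 3 half-lives, so f = (1/2)^3 = 0.125.
Accumulation ratio R = 1/(1 − f) = 1/0.875 = 8/7.
Single-dose peak C₀ = D/Vd = 1750/250 = 7 mcg/mL.
Steady-state peak Cmax,ss = C₀·R = 7 × 8/7 ≈ 8.000 mcg/mL.
Peak 8.0 mcg/mL vs MTC 11 mcg/mL: below toxic threshold.

8.0 mcg/mL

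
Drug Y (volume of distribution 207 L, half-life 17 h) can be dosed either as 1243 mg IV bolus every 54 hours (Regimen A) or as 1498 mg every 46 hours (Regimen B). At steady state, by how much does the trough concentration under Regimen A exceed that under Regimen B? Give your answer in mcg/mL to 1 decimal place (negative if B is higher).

Regimen A: f = (1/2)^(54/17) ≈ 0.1106; Cmin,ss = (1243/207)·f/(1−f) ≈ 0.747 mcg/mL.
Regimen B: f = (1/2)^(46/17) ≈ 0.1533; Cmin,ss = (1498/207)·f/(1−f) ≈ 1.310 mcg/mL.
Difference ≈ 0.747 − 1.310 ≈ -0.563 mcg/mL.

-0.6 mcg/mL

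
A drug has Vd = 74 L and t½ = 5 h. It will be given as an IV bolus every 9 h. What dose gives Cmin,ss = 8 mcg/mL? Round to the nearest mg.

1469 mg

τ/t½ = 9/5 ≈ 1.8, so f = (1/2)^(9/5) ≈ 0.287175.
Cmin,ss = (D/Vd)·f/(1−f), so D = Cmin,ss·Vd·(1−f)/f.
D = 8 × 74 × (1−f)/f ≈ 8 × 74 × 2.48220 ≈ 1469.46 mg.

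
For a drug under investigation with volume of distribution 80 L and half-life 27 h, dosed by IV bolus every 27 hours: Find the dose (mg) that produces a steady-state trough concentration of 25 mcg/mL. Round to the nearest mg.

τ/t½ = 27/27 ≈ 1, so f = (1/2)^(27/27) ≈ 0.500000.
Cmin,ss = (D/Vd)·f/(1−f), so D = Cmin,ss·Vd·(1−f)/f.
D = 25 × 80 × (1−f)/f ≈ 25 × 80 × 1.00000 ≈ 2000.00 mg.

2000 mg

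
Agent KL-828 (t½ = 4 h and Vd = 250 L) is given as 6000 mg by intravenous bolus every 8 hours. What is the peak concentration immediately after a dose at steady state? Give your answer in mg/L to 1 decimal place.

32.0 mg/L

The dosing interval is 2 half-lives, so f = 2^(−2) = 0.25.
Accumulation ratio R = 1/(1 − f) = 1/0.75 = 4/3.
Single-dose peak C₀ = D/Vd = 6000/250 = 24 mg/L.
Steady-state peak Cmax,ss = C₀·R = 24 × 4/3 ≈ 32.000 mg/L.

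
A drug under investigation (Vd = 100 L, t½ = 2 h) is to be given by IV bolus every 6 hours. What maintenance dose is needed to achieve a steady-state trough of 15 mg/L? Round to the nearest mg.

τ/t½ = 6/2 ≈ 3, so f = (1/2)^(6/2) ≈ 0.125000.
Cmin,ss = (D/Vd)·f/(1−f), so D = Cmin,ss·Vd·(1−f)/f.
D = 15 × 100 × (1−f)/f ≈ 15 × 100 × 7.00000 ≈ 10500.00 mg.

10500 mg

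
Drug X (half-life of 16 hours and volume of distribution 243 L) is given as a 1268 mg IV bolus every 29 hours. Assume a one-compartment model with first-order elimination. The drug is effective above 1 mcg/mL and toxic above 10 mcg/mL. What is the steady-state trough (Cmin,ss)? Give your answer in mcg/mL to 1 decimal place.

2.1 mcg/mL

Over one 29-h interval, 29/16 ≈ 1.8125 half-lives elapse, leaving f ≈ 0.2847 of each dose.
Each bolus raises the concentration by D/Vd = 1268/243 ≈ 5.218 mcg/mL.
Steady-state trough Cmin,ss = C₀·f/(1−f) ≈ 5.218 × 0.2847/0.7153 ≈ 2.077 mcg/mL.
Trough 2.1 mcg/mL vs MEC 1 mcg/mL: adequate.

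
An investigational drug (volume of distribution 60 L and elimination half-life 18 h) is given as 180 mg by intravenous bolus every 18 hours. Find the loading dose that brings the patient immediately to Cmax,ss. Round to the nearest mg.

f = (1/2)^(18/18) ≈ 0.500000; accumulation ratio R = 1/(1−f) ≈ 2.00000.
Loading dose to hit Cmax,ss on first dose: D_load = D_maint·R ≈ 180 × 2.00000 ≈ 360.00 mg.

360 mg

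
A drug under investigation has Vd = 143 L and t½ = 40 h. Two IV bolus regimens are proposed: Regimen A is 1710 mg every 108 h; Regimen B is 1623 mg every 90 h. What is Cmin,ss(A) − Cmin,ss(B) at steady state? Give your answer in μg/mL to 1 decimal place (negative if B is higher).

Regimen A: f = (1/2)^(108/40) ≈ 0.1539; Cmin,ss = (1710/143)·f/(1−f) ≈ 2.175 μg/mL.
Regimen B: f = (1/2)^(90/40) ≈ 0.2102; Cmin,ss = (1623/143)·f/(1−f) ≈ 3.021 μg/mL.
Difference ≈ 2.175 − 3.021 ≈ -0.846 μg/mL.

-0.8 μg/mL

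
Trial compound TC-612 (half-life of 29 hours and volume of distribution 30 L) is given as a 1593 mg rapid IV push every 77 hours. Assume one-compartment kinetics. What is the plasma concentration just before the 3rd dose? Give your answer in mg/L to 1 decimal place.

f = (1/2)^(τ/t½) = (1/2)^(77/29) ≈ 0.1587.
C₀ = D/Vd = 1593/30 ≈ 53.100 mg/L.
Before the 3rd dose, 2 doses have been given. Superposition: Cmin = C₀·(f + f²).
≈ 53.100 × (0.1587 + 0.0252) ≈ 53.100 × 0.1839 ≈ 9.765 mg/L.

9.8 mg/L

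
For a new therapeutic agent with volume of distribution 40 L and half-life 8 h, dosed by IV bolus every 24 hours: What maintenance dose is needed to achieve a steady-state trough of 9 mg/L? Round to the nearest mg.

2520 mg

τ/t½ = 24/8 ≈ 3, so f = (1/2)^(24/8) ≈ 0.125000.
Cmin,ss = (D/Vd)·f/(1−f), so D = Cmin,ss·Vd·(1−f)/f.
D = 9 × 40 × (1−f)/f ≈ 9 × 40 × 7.00000 ≈ 2520.00 mg.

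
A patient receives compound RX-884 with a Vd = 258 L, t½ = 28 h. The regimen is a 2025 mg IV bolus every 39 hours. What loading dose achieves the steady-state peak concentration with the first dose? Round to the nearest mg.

3270 mg

f = (1/2)^(39/28) ≈ 0.380810; accumulation ratio R = 1/(1−f) ≈ 1.61501.
Loading dose to hit Cmax,ss on first dose: D_load = D_maint·R ≈ 2025 × 1.61501 ≈ 3270.40 mg.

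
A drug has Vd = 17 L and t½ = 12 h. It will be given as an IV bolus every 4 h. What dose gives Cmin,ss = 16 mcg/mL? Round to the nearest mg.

71 mg

τ/t½ = 4/12 ≈ 0.33333, so f = (1/2)^(4/12) ≈ 0.793701.
Cmin,ss = (D/Vd)·f/(1−f), so D = Cmin,ss·Vd·(1−f)/f.
D = 16 × 17 × (1−f)/f ≈ 16 × 17 × 0.25992 ≈ 70.70 mg.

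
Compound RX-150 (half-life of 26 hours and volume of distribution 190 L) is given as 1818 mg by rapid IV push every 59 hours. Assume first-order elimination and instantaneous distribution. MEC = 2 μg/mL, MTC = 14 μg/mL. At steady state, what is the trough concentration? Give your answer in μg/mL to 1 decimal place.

k = ln2/t½ = ln2/26 ≈ 0.026660 h⁻¹; fraction remaining f = e^(−kτ) = e^(−0.026660×59) ≈ 0.2074.
Single-dose peak C₀ = D/Vd = 1818/190 ≈ 9.568 μg/mL.
Steady-state trough Cmin,ss = C₀·f/(1−f) ≈ 9.568 × 0.2074/0.7926 ≈ 2.504 μg/mL.
Trough 2.5 μg/mL vs MEC 2 μg/mL: adequate.

2.5 μg/mL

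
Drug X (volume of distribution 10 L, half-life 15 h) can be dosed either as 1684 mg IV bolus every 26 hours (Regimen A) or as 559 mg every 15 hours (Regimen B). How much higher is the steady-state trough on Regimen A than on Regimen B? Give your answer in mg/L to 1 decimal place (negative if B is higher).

Regimen A: f = (1/2)^(26/15) ≈ 0.3008; Cmin,ss = (1684/10)·f/(1−f) ≈ 72.447 mg/L.
Regimen B: f = (1/2)^(15/15) ≈ 0.5000; Cmin,ss = (559/10)·f/(1−f) ≈ 55.900 mg/L.
Difference ≈ 72.447 − 55.900 ≈ 16.547 mg/L.

16.5 mg/L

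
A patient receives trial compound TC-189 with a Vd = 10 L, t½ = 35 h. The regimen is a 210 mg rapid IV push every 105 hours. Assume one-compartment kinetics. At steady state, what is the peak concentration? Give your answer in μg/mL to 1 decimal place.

The dosing interval is 3 half-lives, so f = 2^(−3) = 0.125.
Accumulation ratio R = 1/(1 − f) = 1/0.875 = 8/7.
Single-dose peak C₀ = D/Vd = 210/10 = 21 μg/mL.
Steady-state peak Cmax,ss = C₀·R = 21 × 8/7 ≈ 24.000 μg/mL.

24.0 μg/mL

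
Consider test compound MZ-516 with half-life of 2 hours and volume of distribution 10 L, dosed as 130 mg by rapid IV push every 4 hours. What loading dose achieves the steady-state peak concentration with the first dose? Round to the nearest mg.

173 mg

f = (1/2)^(4/2) ≈ 0.250000; accumulation ratio R = 1/(1−f) ≈ 1.33333.
Loading dose to hit Cmax,ss on first dose: D_load = D_maint·R ≈ 130 × 1.33333 ≈ 173.33 mg.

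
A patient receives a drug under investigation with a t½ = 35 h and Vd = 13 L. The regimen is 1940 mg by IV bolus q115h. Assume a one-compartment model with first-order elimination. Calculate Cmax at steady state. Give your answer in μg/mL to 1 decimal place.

166.3 μg/mL

Over one 115-h interval, 115/35 ≈ 3.2857 half-lives elapse, leaving f ≈ 0.1025 of each dose.
Accumulation ratio R = 1/(1 − f) ≈ 1/0.8975 ≈ 1.1142.
Each bolus raises the concentration by D/Vd = 1940/13 ≈ 149.231 μg/mL.
Steady-state peak Cmax,ss = C₀·R ≈ 149.231 × 1.1142 ≈ 166.273 μg/mL.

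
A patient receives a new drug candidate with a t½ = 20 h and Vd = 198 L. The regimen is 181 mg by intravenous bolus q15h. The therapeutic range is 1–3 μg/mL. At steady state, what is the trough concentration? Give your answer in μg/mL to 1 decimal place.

k = ln2/t½ = ln2/20 ≈ 0.034657 h⁻¹; fraction remaining f = e^(−kτ) = e^(−0.034657×15) ≈ 0.5946.
Single-dose peak C₀ = D/Vd = 181/198 ≈ 0.914 μg/mL.
Steady-state trough Cmin,ss = C₀·f/(1−f) ≈ 0.914 × 0.5946/0.4054 ≈ 1.341 μg/mL.
Trough 1.3 μg/mL vs MEC 1 μg/mL: adequate.

1.3 μg/mL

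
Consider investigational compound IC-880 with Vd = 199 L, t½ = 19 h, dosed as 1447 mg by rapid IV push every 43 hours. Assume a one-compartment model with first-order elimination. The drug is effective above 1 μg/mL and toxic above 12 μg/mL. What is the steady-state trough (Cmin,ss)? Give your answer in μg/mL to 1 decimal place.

Over one 43-h interval, 43/19 ≈ 2.2632 half-lives elapse, leaving f ≈ 0.2083 of each dose.
Each bolus raises the concentration by D/Vd = 1447/199 ≈ 7.271 μg/mL.
Steady-state trough Cmin,ss = C₀·f/(1−f) ≈ 7.271 × 0.2083/0.7917 ≈ 1.913 μg/mL.
Trough 1.9 μg/mL vs MEC 1 μg/mL: adequate.

1.9 μg/mL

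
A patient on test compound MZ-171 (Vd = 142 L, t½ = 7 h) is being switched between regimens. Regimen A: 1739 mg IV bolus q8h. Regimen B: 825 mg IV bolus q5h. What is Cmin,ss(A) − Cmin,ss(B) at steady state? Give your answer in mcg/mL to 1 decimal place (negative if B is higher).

1.1 mcg/mL

Regimen A: f = (1/2)^(8/7) ≈ 0.4529; Cmin,ss = (1739/142)·f/(1−f) ≈ 10.138 mcg/mL.
Regimen B: f = (1/2)^(5/7) ≈ 0.6095; Cmin,ss = (825/142)·f/(1−f) ≈ 9.068 mcg/mL.
Difference ≈ 10.138 − 9.068 ≈ 1.070 mcg/mL.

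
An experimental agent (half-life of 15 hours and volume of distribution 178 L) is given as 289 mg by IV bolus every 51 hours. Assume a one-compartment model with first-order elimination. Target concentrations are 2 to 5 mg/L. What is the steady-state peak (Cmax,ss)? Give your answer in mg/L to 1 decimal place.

1.8 mg/L

τ/t½ = 51/15 ≈ 3.4, so fraction remaining f = (1/2)^(51/15) ≈ 0.0947.
At steady state, accumulation factor R = 1/(1 − e^(−kτ)) ≈ 1.1046.
Single-dose peak C₀ = D/Vd = 289/178 ≈ 1.624 mg/L.
Steady-state peak Cmax,ss = C₀·R ≈ 1.624 × 1.1046 ≈ 1.794 mg/L.
Peak 1.8 mg/L vs MTC 5 mg/L: below toxic threshold.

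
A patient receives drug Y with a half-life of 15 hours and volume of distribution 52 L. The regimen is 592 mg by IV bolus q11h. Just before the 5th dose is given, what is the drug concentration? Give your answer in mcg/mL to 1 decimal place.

f = (1/2)^(τ/t½) = (1/2)^(11/15) ≈ 0.6015.
C₀ = D/Vd = 592/52 ≈ 11.385 mcg/mL.
Before the 5th dose, 4 doses have been given. Superposition: Cmin = C₀·(f + f² + … + f^4).
≈ 11.385 × (0.6015 + 0.3618 + 0.2176 + 0.1309) ≈ 11.385 × 1.3118 ≈ 14.935 mcg/mL.

14.9 mcg/mL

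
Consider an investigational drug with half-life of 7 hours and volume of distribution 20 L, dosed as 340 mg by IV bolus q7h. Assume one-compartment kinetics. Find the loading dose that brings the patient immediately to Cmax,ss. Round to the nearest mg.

f = (1/2)^(7/7) ≈ 0.500000; accumulation ratio R = 1/(1−f) ≈ 2.00000.
Loading dose to hit Cmax,ss on first dose: D_load = D_maint·R ≈ 340 × 2.00000 ≈ 680.00 mg.

680 mg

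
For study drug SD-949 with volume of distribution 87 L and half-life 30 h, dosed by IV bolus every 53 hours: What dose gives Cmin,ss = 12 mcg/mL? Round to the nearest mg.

τ/t½ = 53/30 ≈ 1.7667, so f = (1/2)^(53/30) ≈ 0.293887.
Cmin,ss = (D/Vd)·f/(1−f), so D = Cmin,ss·Vd·(1−f)/f.
D = 12 × 87 × (1−f)/f ≈ 12 × 87 × 2.40267 ≈ 2508.39 mg.

2508 mg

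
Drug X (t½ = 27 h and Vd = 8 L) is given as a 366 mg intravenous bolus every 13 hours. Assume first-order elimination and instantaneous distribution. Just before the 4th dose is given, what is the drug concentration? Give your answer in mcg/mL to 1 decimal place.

73.0 mcg/mL

f = (1/2)^(τ/t½) = (1/2)^(13/27) ≈ 0.7162.
C₀ = D/Vd = 366/8 ≈ 45.750 mcg/mL.
Before the 4th dose, 3 doses have been given. Superposition: Cmin = C₀·(f + f² + … + f^3).
≈ 45.750 × (0.7162 + 0.5129 + 0.3674) ≈ 45.750 × 1.5965 ≈ 73.040 mcg/mL.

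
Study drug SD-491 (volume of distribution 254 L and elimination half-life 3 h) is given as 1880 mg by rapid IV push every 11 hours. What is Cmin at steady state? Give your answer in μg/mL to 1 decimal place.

0.6 μg/mL

Over one 11-h interval, 11/3 ≈ 3.6667 half-lives elapse, leaving f ≈ 0.0787 of each dose.
Each bolus raises the concentration by D/Vd = 1880/254 ≈ 7.402 μg/mL.
Steady-state trough Cmin,ss = C₀·f/(1−f) ≈ 7.402 × 0.0787/0.9213 ≈ 0.632 μg/mL.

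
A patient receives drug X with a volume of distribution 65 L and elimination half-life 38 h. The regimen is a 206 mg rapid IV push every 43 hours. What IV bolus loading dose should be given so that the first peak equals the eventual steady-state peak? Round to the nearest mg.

379 mg

f = (1/2)^(43/38) ≈ 0.456416; accumulation ratio R = 1/(1−f) ≈ 1.83964.
Loading dose to hit Cmax,ss on first dose: D_load = D_maint·R ≈ 206 × 1.83964 ≈ 378.97 mg.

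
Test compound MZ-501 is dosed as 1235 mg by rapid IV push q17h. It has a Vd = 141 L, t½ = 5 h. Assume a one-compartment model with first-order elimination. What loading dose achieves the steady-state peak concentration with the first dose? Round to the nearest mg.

1364 mg

f = (1/2)^(17/5) ≈ 0.094732; accumulation ratio R = 1/(1−f) ≈ 1.10465.
Loading dose to hit Cmax,ss on first dose: D_load = D_maint·R ≈ 1235 × 1.10465 ≈ 1364.24 mg.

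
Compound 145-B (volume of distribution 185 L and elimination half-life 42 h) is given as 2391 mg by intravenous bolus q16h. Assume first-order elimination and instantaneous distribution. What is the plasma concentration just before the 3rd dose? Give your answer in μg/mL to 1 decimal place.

f = (1/2)^(τ/t½) = (1/2)^(16/42) ≈ 0.7679.
C₀ = D/Vd = 2391/185 ≈ 12.924 μg/mL.
Before the 3rd dose, 2 doses have been given. Superposition: Cmin = C₀·(f + f²).
≈ 12.924 × (0.7679 + 0.5897) ≈ 12.924 × 1.3576 ≈ 17.546 μg/mL.

17.5 μg/mL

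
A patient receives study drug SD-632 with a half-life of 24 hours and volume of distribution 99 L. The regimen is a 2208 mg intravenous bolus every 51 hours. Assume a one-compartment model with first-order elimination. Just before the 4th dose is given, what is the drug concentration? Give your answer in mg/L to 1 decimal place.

f = (1/2)^(τ/t½) = (1/2)^(51/24) ≈ 0.2293.
C₀ = D/Vd = 2208/99 ≈ 22.303 mg/L.
Before the 4th dose, 3 doses have been given. Superposition: Cmin = C₀·(f + f² + … + f^3).
≈ 22.303 × (0.2293 + 0.0526 + 0.0121) ≈ 22.303 × 0.2940 ≈ 6.557 mg/L.

6.6 mg/L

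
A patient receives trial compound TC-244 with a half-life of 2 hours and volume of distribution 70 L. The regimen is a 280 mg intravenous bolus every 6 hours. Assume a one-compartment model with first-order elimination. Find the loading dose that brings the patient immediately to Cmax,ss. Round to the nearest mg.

320 mg

f = (1/2)^(6/2) ≈ 0.125000; accumulation ratio R = 1/(1−f) ≈ 1.14286.
Loading dose to hit Cmax,ss on first dose: D_load = D_maint·R ≈ 280 × 1.14286 ≈ 320.00 mg.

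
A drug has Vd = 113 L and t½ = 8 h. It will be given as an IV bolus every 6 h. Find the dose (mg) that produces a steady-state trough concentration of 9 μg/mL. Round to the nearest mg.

693 mg

τ/t½ = 6/8 ≈ 0.75, so f = (1/2)^(6/8) ≈ 0.594604.
Cmin,ss = (D/Vd)·f/(1−f), so D = Cmin,ss·Vd·(1−f)/f.
D = 9 × 113 × (1−f)/f ≈ 9 × 113 × 0.68179 ≈ 693.38 mg.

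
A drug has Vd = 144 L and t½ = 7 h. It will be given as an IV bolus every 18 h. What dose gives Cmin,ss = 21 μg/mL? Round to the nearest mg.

τ/t½ = 18/7 ≈ 2.5714, so f = (1/2)^(18/7) ≈ 0.168238.
Cmin,ss = (D/Vd)·f/(1−f), so D = Cmin,ss·Vd·(1−f)/f.
D = 21 × 144 × (1−f)/f ≈ 21 × 144 × 4.94396 ≈ 14950.54 mg.

14951 mg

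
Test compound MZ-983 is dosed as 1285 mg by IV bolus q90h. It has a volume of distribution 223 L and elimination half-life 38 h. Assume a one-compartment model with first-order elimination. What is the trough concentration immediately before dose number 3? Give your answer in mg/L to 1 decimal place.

f = (1/2)^(τ/t½) = (1/2)^(90/38) ≈ 0.1937.
C₀ = D/Vd = 1285/223 ≈ 5.762 mg/L.
Before the 3rd dose, 2 doses have been given. Superposition: Cmin = C₀·(f + f²).
≈ 5.762 × (0.1937 + 0.0375) ≈ 5.762 × 0.2312 ≈ 1.332 mg/L.

1.3 mg/L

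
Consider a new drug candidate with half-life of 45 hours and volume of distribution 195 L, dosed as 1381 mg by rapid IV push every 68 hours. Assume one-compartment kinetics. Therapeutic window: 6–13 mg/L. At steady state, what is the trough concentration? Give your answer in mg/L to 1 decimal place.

3.8 mg/L

Over one 68-h interval, 68/45 ≈ 1.5111 half-lives elapse, leaving f ≈ 0.3508 of each dose.
Accumulation ratio R = 1/(1 − f) ≈ 1/0.6492 ≈ 1.5404.
Single-dose peak C₀ = D/Vd = 1381/195 ≈ 7.082 mg/L.
Steady-state peak Cmax,ss = C₀·R ≈ 7.082 × 1.5404 ≈ 10.909 mg/L.
One interval later, Cmin,ss = Cmax,ss·e^(−kτ) ≈ 10.909 × 0.3508 ≈ 3.827 mg/L.
Trough 3.8 mg/L vs MEC 6 mg/L: subtherapeutic.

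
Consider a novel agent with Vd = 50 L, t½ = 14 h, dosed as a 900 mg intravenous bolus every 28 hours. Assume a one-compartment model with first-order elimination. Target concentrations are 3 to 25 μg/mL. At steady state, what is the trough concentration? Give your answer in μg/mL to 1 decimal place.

6.0 μg/mL

The dosing interval is 2 half-lives, so f = 2^(−2) = 0.25.
Accumulation ratio R = 1/(1 − f) = 1/0.75 = 4/3.
Single-dose peak C₀ = D/Vd = 900/50 = 18 μg/mL.
Steady-state peak Cmax,ss = C₀·R = 18 × 4/3 ≈ 24.000 μg/mL.
Steady-state trough Cmin,ss = Cmax,ss·f ≈ 24.000 × 0.25 ≈ 6.000 μg/mL.
Trough 6.0 μg/mL vs MEC 3 μg/mL: adequate.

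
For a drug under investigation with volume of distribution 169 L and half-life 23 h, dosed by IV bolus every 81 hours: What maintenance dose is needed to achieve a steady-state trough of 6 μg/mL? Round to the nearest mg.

τ/t½ = 81/23 ≈ 3.5217, so f = (1/2)^(81/23) ≈ 0.087066.
Cmin,ss = (D/Vd)·f/(1−f), so D = Cmin,ss·Vd·(1−f)/f.
D = 6 × 169 × (1−f)/f ≈ 6 × 169 × 10.48554 ≈ 10632.34 mg.

10632 mg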